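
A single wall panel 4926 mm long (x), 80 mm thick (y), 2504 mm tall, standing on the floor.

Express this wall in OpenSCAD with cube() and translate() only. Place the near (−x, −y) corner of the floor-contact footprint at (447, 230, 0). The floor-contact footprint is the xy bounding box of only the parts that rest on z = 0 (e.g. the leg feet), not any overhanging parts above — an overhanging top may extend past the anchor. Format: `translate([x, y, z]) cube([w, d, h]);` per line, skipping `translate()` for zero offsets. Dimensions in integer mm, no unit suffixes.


translate([447, 230, 0]) cube([4926, 80, 2504]);


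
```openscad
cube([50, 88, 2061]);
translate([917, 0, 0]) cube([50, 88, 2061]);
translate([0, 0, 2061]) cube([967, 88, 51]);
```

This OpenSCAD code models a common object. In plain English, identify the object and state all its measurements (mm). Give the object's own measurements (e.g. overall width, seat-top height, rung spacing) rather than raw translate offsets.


A door frame. The clear opening is 867 mm wide and 2061 mm high. Two 50 mm wide jambs, 88 mm deep, stand either side of the opening from the floor to the top of the opening. A 51 mm thick head sits across the top of both jambs, spanning the full outside width of the frame.


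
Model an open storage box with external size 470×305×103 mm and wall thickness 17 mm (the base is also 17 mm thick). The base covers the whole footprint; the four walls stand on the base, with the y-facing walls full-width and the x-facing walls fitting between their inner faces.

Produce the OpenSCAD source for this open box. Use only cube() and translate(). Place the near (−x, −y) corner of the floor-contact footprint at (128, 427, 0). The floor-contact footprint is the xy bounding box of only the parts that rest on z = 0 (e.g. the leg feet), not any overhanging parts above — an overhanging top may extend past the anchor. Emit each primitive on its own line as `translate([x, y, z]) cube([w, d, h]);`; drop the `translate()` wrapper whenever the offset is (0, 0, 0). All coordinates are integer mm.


translate([128, 427, 0]) cube([470, 305, 17]);
translate([128, 427, 17]) cube([470, 17, 86]);
translate([128, 715, 17]) cube([470, 17, 86]);
translate([128, 444, 17]) cube([17, 271, 86]);
translate([581, 444, 17]) cube([17, 271, 86]);


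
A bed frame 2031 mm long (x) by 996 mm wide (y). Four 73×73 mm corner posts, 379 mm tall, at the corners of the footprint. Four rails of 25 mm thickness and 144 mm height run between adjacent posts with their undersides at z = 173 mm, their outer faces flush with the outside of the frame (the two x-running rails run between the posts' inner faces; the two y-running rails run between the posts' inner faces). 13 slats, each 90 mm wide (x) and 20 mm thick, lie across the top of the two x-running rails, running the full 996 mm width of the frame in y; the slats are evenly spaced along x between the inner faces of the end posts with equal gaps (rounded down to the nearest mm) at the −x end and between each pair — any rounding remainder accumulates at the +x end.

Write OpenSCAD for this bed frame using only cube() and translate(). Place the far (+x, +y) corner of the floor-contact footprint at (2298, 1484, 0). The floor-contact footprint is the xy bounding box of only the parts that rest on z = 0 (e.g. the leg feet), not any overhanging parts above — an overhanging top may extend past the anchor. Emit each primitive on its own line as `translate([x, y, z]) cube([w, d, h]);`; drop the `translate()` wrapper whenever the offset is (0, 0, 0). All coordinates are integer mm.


// slat z = rail_z + rail_h = 173 + 144 = 317
// slat gap = ⌊(1885 − 13·90) / 14⌋ = 51
translate([267, 488, 0]) cube([73, 73, 379]);
translate([267, 1411, 0]) cube([73, 73, 379]);
translate([2225, 488, 0]) cube([73, 73, 379]);
translate([2225, 1411, 0]) cube([73, 73, 379]);
translate([340, 488, 173]) cube([1885, 25, 144]);
translate([340, 1459, 173]) cube([1885, 25, 144]);
translate([267, 561, 173]) cube([25, 850, 144]);
translate([2273, 561, 173]) cube([25, 850, 144]);
translate([391, 488, 317]) cube([90, 996, 20]);
translate([532, 488, 317]) cube([90, 996, 20]);
translate([673, 488, 317]) cube([90, 996, 20]);
translate([814, 488, 317]) cube([90, 996, 20]);
translate([955, 488, 317]) cube([90, 996, 20]);
translate([1096, 488, 317]) cube([90, 996, 20]);
translate([1237, 488, 317]) cube([90, 996, 20]);
translate([1378, 488, 317]) cube([90, 996, 20]);
translate([1519, 488, 317]) cube([90, 996, 20]);
translate([1660, 488, 317]) cube([90, 996, 20]);
translate([1801, 488, 317]) cube([90, 996, 20]);
translate([1942, 488, 317]) cube([90, 996, 20]);
translate([2083, 488, 317]) cube([90, 996, 20]);


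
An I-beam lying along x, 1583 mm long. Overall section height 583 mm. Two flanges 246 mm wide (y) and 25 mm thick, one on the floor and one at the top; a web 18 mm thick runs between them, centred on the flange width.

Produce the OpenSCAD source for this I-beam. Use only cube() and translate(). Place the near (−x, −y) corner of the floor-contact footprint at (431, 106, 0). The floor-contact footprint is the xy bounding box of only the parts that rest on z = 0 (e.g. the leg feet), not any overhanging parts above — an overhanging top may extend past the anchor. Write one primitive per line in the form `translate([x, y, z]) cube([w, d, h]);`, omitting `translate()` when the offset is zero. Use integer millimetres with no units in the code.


translate([431, 106, 0]) cube([1583, 246, 25]);
translate([431, 220, 25]) cube([1583, 18, 533]);
translate([431, 106, 558]) cube([1583, 246, 25]);


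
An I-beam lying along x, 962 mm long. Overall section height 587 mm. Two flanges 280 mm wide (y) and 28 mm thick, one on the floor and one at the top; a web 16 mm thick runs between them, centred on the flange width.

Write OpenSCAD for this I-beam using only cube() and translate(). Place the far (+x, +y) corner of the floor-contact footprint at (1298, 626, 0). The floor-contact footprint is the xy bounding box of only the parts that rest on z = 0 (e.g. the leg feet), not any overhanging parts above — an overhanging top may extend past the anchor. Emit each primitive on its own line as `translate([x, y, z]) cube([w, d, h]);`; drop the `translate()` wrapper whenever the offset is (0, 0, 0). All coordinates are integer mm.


translate([336, 346, 0]) cube([962, 280, 28]);
translate([336, 478, 28]) cube([962, 16, 531]);
translate([336, 346, 559]) cube([962, 280, 28]);


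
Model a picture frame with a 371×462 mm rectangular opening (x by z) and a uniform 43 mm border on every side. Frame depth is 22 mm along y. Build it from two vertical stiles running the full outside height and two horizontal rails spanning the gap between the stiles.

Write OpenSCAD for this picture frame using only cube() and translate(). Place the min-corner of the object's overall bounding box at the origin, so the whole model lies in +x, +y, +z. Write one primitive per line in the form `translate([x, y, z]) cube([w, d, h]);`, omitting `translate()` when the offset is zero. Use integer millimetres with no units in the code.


cube([43, 22, 548]);
translate([414, 0, 0]) cube([43, 22, 548]);
translate([43, 0, 0]) cube([371, 22, 43]);
translate([43, 0, 505]) cube([371, 22, 43]);


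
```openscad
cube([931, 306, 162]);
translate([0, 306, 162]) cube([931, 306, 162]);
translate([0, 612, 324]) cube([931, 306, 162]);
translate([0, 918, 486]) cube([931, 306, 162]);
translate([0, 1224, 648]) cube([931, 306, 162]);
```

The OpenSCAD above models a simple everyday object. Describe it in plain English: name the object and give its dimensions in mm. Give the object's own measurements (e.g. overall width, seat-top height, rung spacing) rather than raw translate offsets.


A straight staircase of 5 solid steps. Each step is 931 mm wide (x), 306 mm deep (y, the going) and 162 mm tall (the rise). The first step rests on the floor; each subsequent step sits one going further in +y and one rise higher in +z, directly behind and above the previous step with no overlap.


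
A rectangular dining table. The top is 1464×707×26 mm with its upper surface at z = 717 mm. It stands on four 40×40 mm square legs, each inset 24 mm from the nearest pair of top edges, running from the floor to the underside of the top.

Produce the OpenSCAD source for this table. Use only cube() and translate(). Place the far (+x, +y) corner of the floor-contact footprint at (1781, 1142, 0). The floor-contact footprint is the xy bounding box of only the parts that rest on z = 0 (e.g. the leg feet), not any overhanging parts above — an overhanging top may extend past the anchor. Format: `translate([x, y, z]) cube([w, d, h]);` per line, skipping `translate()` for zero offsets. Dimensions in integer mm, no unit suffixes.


translate([341, 459, 691]) cube([1464, 707, 26]);
translate([365, 483, 0]) cube([40, 40, 691]);
translate([1741, 483, 0]) cube([40, 40, 691]);
translate([365, 1102, 0]) cube([40, 40, 691]);
translate([1741, 1102, 0]) cube([40, 40, 691]);


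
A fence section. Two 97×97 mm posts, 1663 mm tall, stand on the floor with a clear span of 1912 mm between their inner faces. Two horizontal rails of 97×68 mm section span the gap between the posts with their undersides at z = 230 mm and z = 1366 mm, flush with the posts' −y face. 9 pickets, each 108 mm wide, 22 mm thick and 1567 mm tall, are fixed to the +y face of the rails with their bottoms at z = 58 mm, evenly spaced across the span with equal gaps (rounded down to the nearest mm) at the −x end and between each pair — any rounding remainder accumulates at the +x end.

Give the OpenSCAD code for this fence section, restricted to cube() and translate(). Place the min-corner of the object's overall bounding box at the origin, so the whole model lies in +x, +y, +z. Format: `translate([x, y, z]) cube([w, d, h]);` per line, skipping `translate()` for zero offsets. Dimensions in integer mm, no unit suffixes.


cube([97, 97, 1663]);
translate([2009, 0, 0]) cube([97, 97, 1663]);
translate([97, 0, 230]) cube([1912, 97, 68]);
translate([97, 0, 1366]) cube([1912, 97, 68]);
translate([191, 97, 58]) cube([108, 22, 1567]);
translate([393, 97, 58]) cube([108, 22, 1567]);
translate([595, 97, 58]) cube([108, 22, 1567]);
translate([797, 97, 58]) cube([108, 22, 1567]);
translate([999, 97, 58]) cube([108, 22, 1567]);
translate([1201, 97, 58]) cube([108, 22, 1567]);
translate([1403, 97, 58]) cube([108, 22, 1567]);
translate([1605, 97, 58]) cube([108, 22, 1567]);
translate([1807, 97, 58]) cube([108, 22, 1567]);


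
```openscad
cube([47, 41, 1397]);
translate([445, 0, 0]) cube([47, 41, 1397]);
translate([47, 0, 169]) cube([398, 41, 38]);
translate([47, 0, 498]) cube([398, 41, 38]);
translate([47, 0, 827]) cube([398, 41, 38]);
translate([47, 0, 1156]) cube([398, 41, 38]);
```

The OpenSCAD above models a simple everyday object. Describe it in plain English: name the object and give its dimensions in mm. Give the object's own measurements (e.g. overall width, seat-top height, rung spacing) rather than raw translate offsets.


A straight ladder. Two 47×41 mm vertical rails, 1397 mm tall, stand 492 mm apart (outside-to-outside) with their front faces coplanar on the −y side. 4 rungs, each 41 mm deep and 38 mm tall, span between the inner faces of the rails, front faces flush with the rails. The lowest rung's underside is at z = 169 mm and rungs are spaced 329 mm apart (underside to underside).


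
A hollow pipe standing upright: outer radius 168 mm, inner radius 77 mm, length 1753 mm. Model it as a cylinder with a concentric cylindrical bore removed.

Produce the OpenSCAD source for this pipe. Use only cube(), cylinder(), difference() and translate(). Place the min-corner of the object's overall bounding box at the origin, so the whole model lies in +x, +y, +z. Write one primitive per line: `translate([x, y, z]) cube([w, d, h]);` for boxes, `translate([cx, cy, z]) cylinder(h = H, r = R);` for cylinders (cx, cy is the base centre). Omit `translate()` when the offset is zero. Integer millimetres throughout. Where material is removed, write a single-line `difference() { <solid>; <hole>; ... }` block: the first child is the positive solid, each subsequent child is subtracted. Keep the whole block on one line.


difference() { translate([168, 168, 0]) cylinder(h = 1753, r = 168); translate([168, 168, 0]) cylinder(h = 1753, r = 77); }


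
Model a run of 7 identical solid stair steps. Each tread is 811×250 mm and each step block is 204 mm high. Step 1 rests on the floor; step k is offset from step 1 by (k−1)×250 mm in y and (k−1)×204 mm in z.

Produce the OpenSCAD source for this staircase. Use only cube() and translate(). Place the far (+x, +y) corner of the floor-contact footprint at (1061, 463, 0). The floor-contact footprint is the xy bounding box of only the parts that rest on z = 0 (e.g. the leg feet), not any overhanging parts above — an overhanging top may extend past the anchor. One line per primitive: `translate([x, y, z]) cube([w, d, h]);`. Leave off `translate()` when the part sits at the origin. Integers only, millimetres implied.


translate([250, 213, 0]) cube([811, 250, 204]);
translate([250, 463, 204]) cube([811, 250, 204]);
translate([250, 713, 408]) cube([811, 250, 204]);
translate([250, 963, 612]) cube([811, 250, 204]);
translate([250, 1213, 816]) cube([811, 250, 204]);
translate([250, 1463, 1020]) cube([811, 250, 204]);
translate([250, 1713, 1224]) cube([811, 250, 204]);


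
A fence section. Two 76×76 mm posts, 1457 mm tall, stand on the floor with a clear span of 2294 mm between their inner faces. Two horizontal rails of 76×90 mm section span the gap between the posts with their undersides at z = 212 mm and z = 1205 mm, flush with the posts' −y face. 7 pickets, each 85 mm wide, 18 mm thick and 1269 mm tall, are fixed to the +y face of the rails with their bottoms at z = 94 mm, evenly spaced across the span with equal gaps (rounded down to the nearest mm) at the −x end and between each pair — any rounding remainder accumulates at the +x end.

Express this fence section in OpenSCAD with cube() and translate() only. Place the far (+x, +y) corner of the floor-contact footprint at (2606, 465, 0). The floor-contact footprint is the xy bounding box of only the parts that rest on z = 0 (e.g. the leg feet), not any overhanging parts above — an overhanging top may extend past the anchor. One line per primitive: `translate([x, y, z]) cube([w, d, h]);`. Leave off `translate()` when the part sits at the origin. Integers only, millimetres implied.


translate([160, 389, 0]) cube([76, 76, 1457]);
translate([2530, 389, 0]) cube([76, 76, 1457]);
translate([236, 389, 212]) cube([2294, 76, 90]);
translate([236, 389, 1205]) cube([2294, 76, 90]);
translate([448, 465, 94]) cube([85, 18, 1269]);
translate([745, 465, 94]) cube([85, 18, 1269]);
translate([1042, 465, 94]) cube([85, 18, 1269]);
translate([1339, 465, 94]) cube([85, 18, 1269]);
translate([1636, 465, 94]) cube([85, 18, 1269]);
translate([1933, 465, 94]) cube([85, 18, 1269]);
translate([2230, 465, 94]) cube([85, 18, 1269]);


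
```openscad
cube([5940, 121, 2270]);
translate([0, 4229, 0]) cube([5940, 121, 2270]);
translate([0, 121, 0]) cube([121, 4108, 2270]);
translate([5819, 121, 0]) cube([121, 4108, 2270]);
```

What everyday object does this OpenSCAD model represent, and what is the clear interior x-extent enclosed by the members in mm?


A house (or room) frame. The interior width is 5698 mm.

Four 2270 mm walls enclosing a rectangle with no floor or roof — a room or house frame. Outside width is 5940 mm and wall thickness is 121 mm, so the interior width is 5940 − 2 × 121 = 5698 mm.


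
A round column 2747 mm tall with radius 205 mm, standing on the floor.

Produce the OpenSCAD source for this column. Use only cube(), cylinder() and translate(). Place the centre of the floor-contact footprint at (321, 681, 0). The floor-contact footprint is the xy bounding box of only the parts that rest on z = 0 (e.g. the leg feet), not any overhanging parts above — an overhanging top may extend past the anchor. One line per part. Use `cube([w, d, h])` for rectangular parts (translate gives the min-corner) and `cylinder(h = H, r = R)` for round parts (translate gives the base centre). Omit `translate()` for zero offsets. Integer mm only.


translate([321, 681, 0]) cylinder(h = 2747, r = 205);


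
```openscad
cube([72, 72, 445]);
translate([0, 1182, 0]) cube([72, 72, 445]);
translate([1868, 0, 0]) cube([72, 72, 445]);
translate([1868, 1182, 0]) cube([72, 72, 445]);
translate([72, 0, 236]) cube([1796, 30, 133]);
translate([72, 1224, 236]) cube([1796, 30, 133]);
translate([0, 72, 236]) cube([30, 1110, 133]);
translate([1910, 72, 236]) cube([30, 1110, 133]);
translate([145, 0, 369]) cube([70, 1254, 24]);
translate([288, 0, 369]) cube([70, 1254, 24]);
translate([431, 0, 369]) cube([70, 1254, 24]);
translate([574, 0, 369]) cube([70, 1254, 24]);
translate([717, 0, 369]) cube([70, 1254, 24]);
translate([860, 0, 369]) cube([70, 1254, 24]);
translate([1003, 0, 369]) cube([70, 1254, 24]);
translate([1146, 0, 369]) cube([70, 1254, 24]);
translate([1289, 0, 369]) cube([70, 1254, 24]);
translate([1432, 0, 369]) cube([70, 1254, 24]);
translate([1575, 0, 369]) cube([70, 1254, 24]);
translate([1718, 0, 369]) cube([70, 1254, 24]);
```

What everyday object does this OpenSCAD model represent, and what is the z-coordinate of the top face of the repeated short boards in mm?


A bed frame. The slat-top height is 393 mm.

Four posts, four rails, and a row of slats — a bed frame. Slats sit on the rails at z = 236 + 133 = 369; with slat thickness 24, the top is 393 mm.


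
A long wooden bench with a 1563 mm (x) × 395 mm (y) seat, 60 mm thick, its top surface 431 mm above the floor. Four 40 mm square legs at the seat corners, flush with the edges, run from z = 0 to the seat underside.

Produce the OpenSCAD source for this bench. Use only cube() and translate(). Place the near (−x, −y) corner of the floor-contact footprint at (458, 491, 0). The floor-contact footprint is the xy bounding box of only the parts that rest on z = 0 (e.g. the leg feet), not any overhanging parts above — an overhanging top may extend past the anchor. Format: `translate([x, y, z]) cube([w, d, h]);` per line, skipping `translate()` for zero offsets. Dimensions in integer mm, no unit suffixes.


translate([458, 491, 371]) cube([1563, 395, 60]);
translate([458, 491, 0]) cube([40, 40, 371]);
translate([458, 846, 0]) cube([40, 40, 371]);
translate([1981, 491, 0]) cube([40, 40, 371]);
translate([1981, 846, 0]) cube([40, 40, 371]);


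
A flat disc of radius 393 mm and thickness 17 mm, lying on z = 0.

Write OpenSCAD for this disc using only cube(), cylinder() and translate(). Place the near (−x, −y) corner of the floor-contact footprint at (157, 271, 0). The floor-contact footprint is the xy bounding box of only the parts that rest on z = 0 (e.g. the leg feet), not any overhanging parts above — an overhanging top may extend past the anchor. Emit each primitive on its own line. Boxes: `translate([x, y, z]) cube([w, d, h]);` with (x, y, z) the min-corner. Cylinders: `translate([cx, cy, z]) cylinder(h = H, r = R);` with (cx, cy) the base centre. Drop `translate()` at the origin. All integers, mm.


translate([550, 664, 0]) cylinder(h = 17, r = 393);


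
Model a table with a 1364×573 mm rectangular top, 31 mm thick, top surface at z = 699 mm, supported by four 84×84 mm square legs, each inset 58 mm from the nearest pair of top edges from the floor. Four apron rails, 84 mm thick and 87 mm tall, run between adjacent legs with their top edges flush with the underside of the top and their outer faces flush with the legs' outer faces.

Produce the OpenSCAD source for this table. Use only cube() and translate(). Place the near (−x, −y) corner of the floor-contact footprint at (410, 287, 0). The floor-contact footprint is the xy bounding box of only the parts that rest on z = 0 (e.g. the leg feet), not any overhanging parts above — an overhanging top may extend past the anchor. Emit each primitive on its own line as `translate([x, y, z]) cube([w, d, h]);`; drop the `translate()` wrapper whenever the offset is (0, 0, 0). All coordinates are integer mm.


translate([352, 229, 668]) cube([1364, 573, 31]);
translate([410, 287, 0]) cube([84, 84, 668]);
translate([1574, 287, 0]) cube([84, 84, 668]);
translate([410, 660, 0]) cube([84, 84, 668]);
translate([1574, 660, 0]) cube([84, 84, 668]);
translate([494, 287, 581]) cube([1080, 84, 87]);
translate([494, 660, 581]) cube([1080, 84, 87]);
translate([410, 371, 581]) cube([84, 289, 87]);
translate([1574, 371, 581]) cube([84, 289, 87]);


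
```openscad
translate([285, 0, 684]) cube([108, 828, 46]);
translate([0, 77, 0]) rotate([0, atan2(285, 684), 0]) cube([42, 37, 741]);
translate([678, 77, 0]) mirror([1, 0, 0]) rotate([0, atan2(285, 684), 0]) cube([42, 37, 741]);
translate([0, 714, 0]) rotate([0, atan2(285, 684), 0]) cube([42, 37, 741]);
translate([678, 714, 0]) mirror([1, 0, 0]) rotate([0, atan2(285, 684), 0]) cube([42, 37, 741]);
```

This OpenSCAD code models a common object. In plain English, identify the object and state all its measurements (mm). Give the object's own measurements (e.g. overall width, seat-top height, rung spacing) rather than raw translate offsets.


A sawhorse. A 108×828×46 mm beam (x, y, z) sits on two A-frame leg pairs. Each pair is two raked legs of 42×37 mm section (37 mm along y) splaying symmetrically in x. Each leg rises 684 mm vertically over 285 mm of horizontal reach and is 741 mm long along its own axis. Every leg's outer bottom edge rests on the floor and its outer top edge meets a bottom edge of the beam — the left legs (tilting toward +x) meet the beam's −x bottom edge, the right legs (their mirror images, tilting toward −x) meet its +x bottom edge — so the leg tops tuck under the beam, the beam's underside is 684 mm above the floor, and the feet are 678 mm apart outside-to-outside with the beam centred between them. The two leg pairs are set in 77 mm from either end of the beam.


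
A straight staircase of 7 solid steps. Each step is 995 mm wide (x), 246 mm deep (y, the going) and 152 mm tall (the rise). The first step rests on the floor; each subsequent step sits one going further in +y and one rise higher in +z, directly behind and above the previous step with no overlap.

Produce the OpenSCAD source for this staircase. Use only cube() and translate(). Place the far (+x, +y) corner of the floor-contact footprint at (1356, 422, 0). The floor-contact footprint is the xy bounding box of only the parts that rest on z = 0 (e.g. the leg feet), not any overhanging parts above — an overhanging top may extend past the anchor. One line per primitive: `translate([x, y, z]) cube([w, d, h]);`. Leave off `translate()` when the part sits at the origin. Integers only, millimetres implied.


translate([361, 176, 0]) cube([995, 246, 152]);
translate([361, 422, 152]) cube([995, 246, 152]);
translate([361, 668, 304]) cube([995, 246, 152]);
translate([361, 914, 456]) cube([995, 246, 152]);
translate([361, 1160, 608]) cube([995, 246, 152]);
translate([361, 1406, 760]) cube([995, 246, 152]);
translate([361, 1652, 912]) cube([995, 246, 152]);


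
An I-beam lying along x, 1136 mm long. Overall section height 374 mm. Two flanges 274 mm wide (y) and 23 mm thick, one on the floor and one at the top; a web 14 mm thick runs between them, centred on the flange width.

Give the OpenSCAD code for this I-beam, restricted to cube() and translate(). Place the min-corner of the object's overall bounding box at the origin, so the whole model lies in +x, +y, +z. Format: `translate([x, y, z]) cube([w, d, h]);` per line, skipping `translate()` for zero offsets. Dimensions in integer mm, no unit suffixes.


cube([1136, 274, 23]);
translate([0, 130, 23]) cube([1136, 14, 328]);
translate([0, 0, 351]) cube([1136, 274, 23]);


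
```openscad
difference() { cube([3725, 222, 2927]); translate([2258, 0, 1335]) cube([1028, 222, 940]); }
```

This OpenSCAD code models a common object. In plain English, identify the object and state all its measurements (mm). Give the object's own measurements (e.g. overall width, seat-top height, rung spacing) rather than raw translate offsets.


A wall 3725 mm long (x), 222 mm thick (y), 2927 mm tall, with a rectangular window opening cut through it. The opening is 1028 mm wide and 940 mm tall; its sill is at z = 1335 mm and its near (−x) edge is 2258 mm from the wall's −x end. The opening passes through the full wall thickness.


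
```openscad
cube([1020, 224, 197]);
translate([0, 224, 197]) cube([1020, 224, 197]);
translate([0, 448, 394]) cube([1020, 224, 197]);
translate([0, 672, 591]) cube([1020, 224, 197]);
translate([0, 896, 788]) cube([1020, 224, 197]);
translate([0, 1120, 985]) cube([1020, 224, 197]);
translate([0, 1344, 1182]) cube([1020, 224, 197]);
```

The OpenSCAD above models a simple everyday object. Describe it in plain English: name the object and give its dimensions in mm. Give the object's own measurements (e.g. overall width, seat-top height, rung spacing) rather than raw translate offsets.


A straight staircase of 7 solid steps. Each step is 1020 mm wide (x), 224 mm deep (y, the going) and 197 mm tall (the rise). The first step rests on the floor; each subsequent step sits one going further in +y and one rise higher in +z, directly behind and above the previous step with no overlap.


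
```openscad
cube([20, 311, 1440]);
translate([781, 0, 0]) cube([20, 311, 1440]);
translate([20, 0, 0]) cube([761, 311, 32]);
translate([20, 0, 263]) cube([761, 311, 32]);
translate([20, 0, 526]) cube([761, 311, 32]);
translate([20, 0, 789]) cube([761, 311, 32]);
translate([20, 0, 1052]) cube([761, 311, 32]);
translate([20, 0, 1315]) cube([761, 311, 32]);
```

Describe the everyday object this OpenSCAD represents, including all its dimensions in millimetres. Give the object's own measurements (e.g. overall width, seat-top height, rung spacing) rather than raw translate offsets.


An open bookshelf. Two side panels, each 20 mm thick, 311 mm deep and 1440 mm tall, stand 801 mm apart (outside-to-outside). Between them sit 6 shelves, each 32 mm thick and 311 mm deep, spanning the full gap between the sides. The bottom shelf rests on the floor (its underside at z = 0) and the clear gap between one shelf's top and the next shelf's underside is 231 mm.


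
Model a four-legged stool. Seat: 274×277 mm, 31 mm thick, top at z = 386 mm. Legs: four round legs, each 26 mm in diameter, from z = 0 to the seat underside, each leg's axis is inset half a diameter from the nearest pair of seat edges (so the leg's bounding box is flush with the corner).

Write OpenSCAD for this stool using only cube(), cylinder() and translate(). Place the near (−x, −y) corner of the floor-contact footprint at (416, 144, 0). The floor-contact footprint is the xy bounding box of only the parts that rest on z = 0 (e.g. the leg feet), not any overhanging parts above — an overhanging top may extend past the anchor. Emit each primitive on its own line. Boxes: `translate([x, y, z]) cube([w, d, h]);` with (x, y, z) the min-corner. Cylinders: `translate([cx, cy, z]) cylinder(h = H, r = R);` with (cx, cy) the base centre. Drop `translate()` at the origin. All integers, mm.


translate([416, 144, 355]) cube([274, 277, 31]);
translate([429, 157, 0]) cylinder(h = 355, r = 13);
translate([677, 157, 0]) cylinder(h = 355, r = 13);
translate([429, 408, 0]) cylinder(h = 355, r = 13);
translate([677, 408, 0]) cylinder(h = 355, r = 13);


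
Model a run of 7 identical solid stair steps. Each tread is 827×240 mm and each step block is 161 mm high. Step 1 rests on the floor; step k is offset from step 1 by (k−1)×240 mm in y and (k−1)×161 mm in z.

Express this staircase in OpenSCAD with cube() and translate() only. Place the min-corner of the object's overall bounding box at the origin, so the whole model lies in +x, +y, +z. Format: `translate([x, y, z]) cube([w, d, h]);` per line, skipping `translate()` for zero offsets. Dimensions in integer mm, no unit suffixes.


cube([827, 240, 161]);
translate([0, 240, 161]) cube([827, 240, 161]);
translate([0, 480, 322]) cube([827, 240, 161]);
translate([0, 720, 483]) cube([827, 240, 161]);
translate([0, 960, 644]) cube([827, 240, 161]);
translate([0, 1200, 805]) cube([827, 240, 161]);
translate([0, 1440, 966]) cube([827, 240, 161]);


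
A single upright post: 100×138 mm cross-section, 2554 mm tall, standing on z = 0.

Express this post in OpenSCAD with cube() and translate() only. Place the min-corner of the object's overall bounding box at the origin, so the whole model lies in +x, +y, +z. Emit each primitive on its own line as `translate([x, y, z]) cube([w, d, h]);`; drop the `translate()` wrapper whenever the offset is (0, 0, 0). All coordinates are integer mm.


cube([100, 138, 2554]);


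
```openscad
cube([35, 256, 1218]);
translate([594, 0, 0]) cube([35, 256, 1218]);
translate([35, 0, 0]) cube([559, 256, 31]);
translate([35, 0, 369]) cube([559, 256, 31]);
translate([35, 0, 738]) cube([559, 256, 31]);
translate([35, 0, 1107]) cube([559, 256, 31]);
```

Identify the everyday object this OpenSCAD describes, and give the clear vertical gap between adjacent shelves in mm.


A bookshelf. The clear shelf gap is 338 mm.

Two tall side panels with 4 horizontal boards between them — a bookshelf. The first two shelf undersides are at z = 0 and z = 369; with shelf thickness 31, the clear gap is 369 − 0 − 31 = 338 mm.


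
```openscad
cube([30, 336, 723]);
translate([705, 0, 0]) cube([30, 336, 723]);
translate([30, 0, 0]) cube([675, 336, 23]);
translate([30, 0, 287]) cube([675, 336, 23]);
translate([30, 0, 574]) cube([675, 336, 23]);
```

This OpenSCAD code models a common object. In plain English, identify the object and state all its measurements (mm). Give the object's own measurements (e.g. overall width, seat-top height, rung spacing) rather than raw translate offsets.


An open bookshelf. Two side panels, each 30 mm thick, 336 mm deep and 723 mm tall, stand 735 mm apart (outside-to-outside). Between them sit 3 shelves, each 23 mm thick and 336 mm deep, spanning the full gap between the sides. The bottom shelf rests on the floor (its underside at z = 0) and the clear gap between one shelf's top and the next shelf's underside is 264 mm.


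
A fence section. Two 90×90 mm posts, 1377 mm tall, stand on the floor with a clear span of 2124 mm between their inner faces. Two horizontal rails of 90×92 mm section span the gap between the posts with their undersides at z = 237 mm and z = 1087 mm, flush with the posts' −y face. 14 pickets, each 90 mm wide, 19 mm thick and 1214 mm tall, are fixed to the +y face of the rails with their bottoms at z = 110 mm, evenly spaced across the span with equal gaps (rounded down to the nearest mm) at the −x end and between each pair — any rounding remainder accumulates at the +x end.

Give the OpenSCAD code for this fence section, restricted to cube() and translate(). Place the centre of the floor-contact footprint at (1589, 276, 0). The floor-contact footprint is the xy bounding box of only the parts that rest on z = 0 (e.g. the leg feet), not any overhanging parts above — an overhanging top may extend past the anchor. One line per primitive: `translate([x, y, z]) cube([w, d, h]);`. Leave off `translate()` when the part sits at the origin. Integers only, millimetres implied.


translate([437, 231, 0]) cube([90, 90, 1377]);
translate([2651, 231, 0]) cube([90, 90, 1377]);
translate([527, 231, 237]) cube([2124, 90, 92]);
translate([527, 231, 1087]) cube([2124, 90, 92]);
translate([584, 321, 110]) cube([90, 19, 1214]);
translate([731, 321, 110]) cube([90, 19, 1214]);
translate([878, 321, 110]) cube([90, 19, 1214]);
translate([1025, 321, 110]) cube([90, 19, 1214]);
translate([1172, 321, 110]) cube([90, 19, 1214]);
translate([1319, 321, 110]) cube([90, 19, 1214]);
translate([1466, 321, 110]) cube([90, 19, 1214]);
translate([1613, 321, 110]) cube([90, 19, 1214]);
translate([1760, 321, 110]) cube([90, 19, 1214]);
translate([1907, 321, 110]) cube([90, 19, 1214]);
translate([2054, 321, 110]) cube([90, 19, 1214]);
translate([2201, 321, 110]) cube([90, 19, 1214]);
translate([2348, 321, 110]) cube([90, 19, 1214]);
translate([2495, 321, 110]) cube([90, 19, 1214]);


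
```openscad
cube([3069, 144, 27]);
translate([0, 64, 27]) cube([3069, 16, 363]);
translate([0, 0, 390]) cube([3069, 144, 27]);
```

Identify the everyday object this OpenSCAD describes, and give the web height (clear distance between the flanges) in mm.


An I-beam. The web height is 363 mm.

Two wide flanges with a thin centred web — an I-beam. Overall 417 mm minus two 27 mm flanges gives a web of 417 − 2·27 = 363 mm.


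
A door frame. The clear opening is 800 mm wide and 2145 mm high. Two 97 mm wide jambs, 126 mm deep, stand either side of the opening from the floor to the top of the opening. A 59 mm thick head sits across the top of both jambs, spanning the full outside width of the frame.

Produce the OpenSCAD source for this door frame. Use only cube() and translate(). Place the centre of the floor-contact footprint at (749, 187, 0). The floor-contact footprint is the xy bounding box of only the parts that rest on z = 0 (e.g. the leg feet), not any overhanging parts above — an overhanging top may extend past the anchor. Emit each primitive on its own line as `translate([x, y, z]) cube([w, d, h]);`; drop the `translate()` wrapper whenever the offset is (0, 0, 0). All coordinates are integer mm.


translate([252, 124, 0]) cube([97, 126, 2145]);
translate([1149, 124, 0]) cube([97, 126, 2145]);
translate([252, 124, 2145]) cube([994, 126, 59]);


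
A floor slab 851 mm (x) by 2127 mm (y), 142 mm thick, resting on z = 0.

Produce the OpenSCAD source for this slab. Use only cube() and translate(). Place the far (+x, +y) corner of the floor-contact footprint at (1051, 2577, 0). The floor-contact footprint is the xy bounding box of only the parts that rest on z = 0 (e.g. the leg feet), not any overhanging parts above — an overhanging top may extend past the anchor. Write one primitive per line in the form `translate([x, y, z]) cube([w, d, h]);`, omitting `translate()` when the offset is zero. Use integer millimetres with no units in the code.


translate([200, 450, 0]) cube([851, 2127, 142]);


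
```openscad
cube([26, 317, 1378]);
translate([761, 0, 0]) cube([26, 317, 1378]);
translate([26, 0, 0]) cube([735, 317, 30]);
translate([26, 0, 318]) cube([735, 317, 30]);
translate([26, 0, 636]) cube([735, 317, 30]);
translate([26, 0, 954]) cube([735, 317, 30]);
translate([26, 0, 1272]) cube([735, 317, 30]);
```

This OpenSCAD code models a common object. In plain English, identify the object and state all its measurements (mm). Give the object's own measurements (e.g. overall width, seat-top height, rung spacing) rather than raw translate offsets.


An open bookshelf. Two side panels, each 26 mm thick, 317 mm deep and 1378 mm tall, stand 787 mm apart (outside-to-outside). Between them sit 5 shelves, each 30 mm thick and 317 mm deep, spanning the full gap between the sides. The bottom shelf rests on the floor (its underside at z = 0) and the clear gap between one shelf's top and the next shelf's underside is 288 mm.


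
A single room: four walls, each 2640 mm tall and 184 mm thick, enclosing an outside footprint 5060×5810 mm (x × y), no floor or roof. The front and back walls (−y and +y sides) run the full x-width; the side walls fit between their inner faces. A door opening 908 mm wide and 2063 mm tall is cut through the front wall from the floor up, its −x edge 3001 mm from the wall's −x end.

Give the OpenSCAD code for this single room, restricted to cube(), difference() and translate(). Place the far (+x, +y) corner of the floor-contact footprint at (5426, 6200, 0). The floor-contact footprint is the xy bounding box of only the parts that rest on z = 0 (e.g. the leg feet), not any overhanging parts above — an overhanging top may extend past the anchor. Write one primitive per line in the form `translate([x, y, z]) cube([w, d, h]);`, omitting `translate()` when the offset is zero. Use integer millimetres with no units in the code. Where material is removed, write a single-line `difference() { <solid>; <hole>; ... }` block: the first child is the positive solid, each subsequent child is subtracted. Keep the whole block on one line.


difference() { translate([366, 390, 0]) cube([5060, 184, 2640]); translate([3367, 390, 0]) cube([908, 184, 2063]); }
translate([366, 6016, 0]) cube([5060, 184, 2640]);
translate([366, 574, 0]) cube([184, 5442, 2640]);
translate([5242, 574, 0]) cube([184, 5442, 2640]);


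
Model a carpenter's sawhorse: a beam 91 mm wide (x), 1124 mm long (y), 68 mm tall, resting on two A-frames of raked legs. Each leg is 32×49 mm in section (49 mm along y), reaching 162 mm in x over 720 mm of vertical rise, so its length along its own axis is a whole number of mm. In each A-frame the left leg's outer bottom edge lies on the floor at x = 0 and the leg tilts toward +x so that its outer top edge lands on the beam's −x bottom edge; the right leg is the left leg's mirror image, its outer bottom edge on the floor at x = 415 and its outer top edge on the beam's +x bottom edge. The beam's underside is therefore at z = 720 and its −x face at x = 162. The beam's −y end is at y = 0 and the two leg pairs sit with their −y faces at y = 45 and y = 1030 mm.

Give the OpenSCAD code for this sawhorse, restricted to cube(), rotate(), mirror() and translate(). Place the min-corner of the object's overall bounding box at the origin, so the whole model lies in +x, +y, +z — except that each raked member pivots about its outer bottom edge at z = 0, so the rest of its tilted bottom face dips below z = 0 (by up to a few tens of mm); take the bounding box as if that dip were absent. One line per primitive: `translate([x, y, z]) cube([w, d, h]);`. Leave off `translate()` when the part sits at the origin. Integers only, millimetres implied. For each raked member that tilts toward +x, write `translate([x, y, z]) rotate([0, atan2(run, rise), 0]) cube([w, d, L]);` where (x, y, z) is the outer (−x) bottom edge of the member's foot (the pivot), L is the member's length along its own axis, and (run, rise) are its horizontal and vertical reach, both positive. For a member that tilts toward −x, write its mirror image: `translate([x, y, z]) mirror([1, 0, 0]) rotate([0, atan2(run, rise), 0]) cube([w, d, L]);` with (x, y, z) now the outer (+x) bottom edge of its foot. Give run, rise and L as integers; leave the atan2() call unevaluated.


// leg length = √(162² + 720²) = 738
// right-leg outer foot x = 2·162 + 91 = 415
// beam min-corner = (162, 0, 720)
translate([162, 0, 720]) cube([91, 1124, 68]);
translate([0, 45, 0]) rotate([0, atan2(162, 720), 0]) cube([32, 49, 738]);
translate([415, 45, 0]) mirror([1, 0, 0]) rotate([0, atan2(162, 720), 0]) cube([32, 49, 738]);
translate([0, 1030, 0]) rotate([0, atan2(162, 720), 0]) cube([32, 49, 738]);
translate([415, 1030, 0]) mirror([1, 0, 0]) rotate([0, atan2(162, 720), 0]) cube([32, 49, 738]);


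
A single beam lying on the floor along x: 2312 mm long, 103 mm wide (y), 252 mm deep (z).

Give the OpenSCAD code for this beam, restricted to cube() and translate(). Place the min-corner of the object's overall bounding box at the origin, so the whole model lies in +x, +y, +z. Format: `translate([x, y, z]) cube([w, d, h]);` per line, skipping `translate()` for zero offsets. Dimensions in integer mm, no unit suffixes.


cube([2312, 103, 252]);


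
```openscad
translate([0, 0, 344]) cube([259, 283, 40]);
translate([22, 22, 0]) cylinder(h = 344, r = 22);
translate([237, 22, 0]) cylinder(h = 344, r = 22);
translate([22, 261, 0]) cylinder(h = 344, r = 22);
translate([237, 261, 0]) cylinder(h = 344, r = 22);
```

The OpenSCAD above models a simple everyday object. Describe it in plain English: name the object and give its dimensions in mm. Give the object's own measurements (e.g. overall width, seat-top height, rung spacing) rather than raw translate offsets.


A four-legged stool. The seat is a 259×283×40 mm slab whose top surface is at z = 384 mm; four round legs, each 44 mm in diameter, run from the floor (z = 0) to the underside of the seat, each leg's axis is inset half a diameter from the nearest pair of seat edges (so the leg's bounding box is flush with the corner).
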